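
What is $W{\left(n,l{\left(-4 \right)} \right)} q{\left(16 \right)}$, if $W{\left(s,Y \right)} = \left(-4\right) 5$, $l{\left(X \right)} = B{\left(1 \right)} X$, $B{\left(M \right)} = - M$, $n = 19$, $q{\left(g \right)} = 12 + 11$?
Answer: $-460$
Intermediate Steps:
$q{\left(g \right)} = 23$
$l{\left(X \right)} = - X$ ($l{\left(X \right)} = \left(-1\right) 1 X = - X$)
$W{\left(s,Y \right)} = -20$
$W{\left(n,l{\left(-4 \right)} \right)} q{\left(16 \right)} = \left(-20\right) 23 = -460$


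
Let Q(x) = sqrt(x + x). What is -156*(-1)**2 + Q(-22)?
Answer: -156 + 2*I*sqrt(11) ≈ -156.0 + 6.6332*I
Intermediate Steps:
Q(x) = sqrt(2)*sqrt(x) (Q(x) = sqrt(2*x) = sqrt(2)*sqrt(x))
-156*(-1)**2 + Q(-22) = -156*(-1)**2 + sqrt(2)*sqrt(-22) = -156*1 + sqrt(2)*(I*sqrt(22)) = -156 + 2*I*sqrt(11)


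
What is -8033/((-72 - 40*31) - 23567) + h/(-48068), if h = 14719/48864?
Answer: 2096389116535/6492851626112 ≈ 0.32288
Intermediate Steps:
h = 14719/48864 (h = 14719*(1/48864) = 14719/48864 ≈ 0.30122)
-8033/((-72 - 40*31) - 23567) + h/(-48068) = -8033/((-72 - 40*31) - 23567) + (14719/48864)/(-48068) = -8033/((-72 - 1240) - 23567) + (14719/48864)*(-1/48068) = -8033/(-1312 - 23567) - 14719/2348794752 = -8033/(-24879) - 14719/2348794752 = -8033*(-1/24879) - 14719/2348794752 = 8033/24879 - 14719/2348794752 = 2096389116535/6492851626112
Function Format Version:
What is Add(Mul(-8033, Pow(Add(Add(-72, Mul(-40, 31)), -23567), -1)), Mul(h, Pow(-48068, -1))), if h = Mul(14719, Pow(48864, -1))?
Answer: Rational(2096389116535, 6492851626112) ≈ 0.32288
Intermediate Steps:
h = Rational(14719, 48864) (h = Mul(14719, Rational(1, 48864)) = Rational(14719, 48864) ≈ 0.30122)
Add(Mul(-8033, Pow(Add(Add(-72, Mul(-40, 31)), -23567), -1)), Mul(h, Pow(-48068, -1))) = Add(Mul(-8033, Pow(Add(Add(-72, Mul(-40, 31)), -23567), -1)), Mul(Rational(14719, 48864), Pow(-48068, -1))) = Add(Mul(-8033, Pow(Add(Add(-72, -1240), -23567), -1)), Mul(Rational(14719, 48864), Rational(-1, 48068))) = Add(Mul(-8033, Pow(Add(-1312, -23567), -1)), Rational(-14719, 2348794752)) = Add(Mul(-8033, Pow(-24879, -1)), Rational(-14719, 2348794752)) = Add(Mul(-8033, Rational(-1, 24879)), Rational(-14719, 2348794752)) = Add(Rational(8033, 24879), Rational(-14719, 2348794752)) = Rational(2096389116535, 6492851626112)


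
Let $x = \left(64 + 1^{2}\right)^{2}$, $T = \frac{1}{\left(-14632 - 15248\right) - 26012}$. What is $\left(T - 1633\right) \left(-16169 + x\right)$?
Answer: $\frac{272537108082}{13973} \approx 1.9505 \cdot 10^{7}$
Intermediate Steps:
$T = - \frac{1}{55892}$ ($T = \frac{1}{\left(-14632 - 15248\right) - 26012} = \frac{1}{-29880 - 26012} = \frac{1}{-55892} = - \frac{1}{55892} \approx -1.7892 \cdot 10^{-5}$)
$x = 4225$ ($x = \left(64 + 1\right)^{2} = 65^{2} = 4225$)
$\left(T - 1633\right) \left(-16169 + x\right) = \left(- \frac{1}{55892} - 1633\right) \left(-16169 + 4225\right) = \left(- \frac{91271637}{55892}\right) \left(-11944\right) = \frac{272537108082}{13973}$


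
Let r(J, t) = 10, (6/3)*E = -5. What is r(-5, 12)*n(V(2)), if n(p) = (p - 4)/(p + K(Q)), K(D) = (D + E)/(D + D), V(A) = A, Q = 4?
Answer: -64/7 ≈ -9.1429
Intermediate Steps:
E = -5/2 (E = (½)*(-5) = -5/2 ≈ -2.5000)
K(D) = (-5/2 + D)/(2*D) (K(D) = (D - 5/2)/(D + D) = (-5/2 + D)/((2*D)) = (-5/2 + D)*(1/(2*D)) = (-5/2 + D)/(2*D))
n(p) = (-4 + p)/(3/16 + p) (n(p) = (p - 4)/(p + (¼)*(-5 + 2*4)/4) = (-4 + p)/(p + (¼)*(¼)*(-5 + 8)) = (-4 + p)/(p + (¼)*(¼)*3) = (-4 + p)/(p + 3/16) = (-4 + p)/(3/16 + p))
r(-5, 12)*n(V(2)) = 10*(16*(-4 + 2)/(3 + 16*2)) = 10*(16*(-2)/(3 + 32)) = 10*(16*(-2)/35) = 10*(16*(1/35)*(-2)) = 10*(-32/35) = -64/7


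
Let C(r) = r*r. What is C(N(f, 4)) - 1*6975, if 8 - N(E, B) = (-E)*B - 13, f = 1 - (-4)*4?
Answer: 946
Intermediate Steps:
f = 17 (f = 1 - 1*(-16) = 1 + 16 = 17)
N(E, B) = 21 + B*E (N(E, B) = 8 - ((-E)*B - 13) = 8 - (-B*E - 13) = 8 - (-13 - B*E) = 8 + (13 + B*E) = 21 + B*E)
C(r) = r²
C(N(f, 4)) - 1*6975 = (21 + 4*17)² - 1*6975 = (21 + 68)² - 6975 = 89² - 6975 = 7921 - 6975 = 946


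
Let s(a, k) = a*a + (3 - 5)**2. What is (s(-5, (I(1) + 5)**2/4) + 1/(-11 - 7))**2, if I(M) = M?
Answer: 271441/324 ≈ 837.78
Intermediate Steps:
s(a, k) = 4 + a**2 (s(a, k) = a**2 + (-2)**2 = a**2 + 4 = 4 + a**2)
(s(-5, (I(1) + 5)**2/4) + 1/(-11 - 7))**2 = ((4 + (-5)**2) + 1/(-11 - 7))**2 = ((4 + 25) + 1/(-18))**2 = (29 - 1/18)**2 = (521/18)**2 = 271441/324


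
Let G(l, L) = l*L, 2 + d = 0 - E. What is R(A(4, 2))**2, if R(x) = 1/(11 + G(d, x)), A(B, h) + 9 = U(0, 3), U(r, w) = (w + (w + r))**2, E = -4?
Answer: 1/4225 ≈ 0.00023669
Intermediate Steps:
d = 2 (d = -2 + (0 - 1*(-4)) = -2 + (0 + 4) = -2 + 4 = 2)
U(r, w) = (r + 2*w)**2 (U(r, w) = (w + (r + w))**2 = (r + 2*w)**2)
G(l, L) = L*l
A(B, h) = 27 (A(B, h) = -9 + (0 + 2*3)**2 = -9 + (0 + 6)**2 = -9 + 6**2 = -9 + 36 = 27)
R(x) = 1/(11 + 2*x) (R(x) = 1/(11 + x*2) = 1/(11 + 2*x))
R(A(4, 2))**2 = (1/(11 + 2*27))**2 = (1/(11 + 54))**2 = (1/65)**2 = 1/4225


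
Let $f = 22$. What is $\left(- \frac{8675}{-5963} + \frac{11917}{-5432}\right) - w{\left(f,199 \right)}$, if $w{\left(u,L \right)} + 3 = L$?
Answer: $- \frac{6372577607}{32391016} \approx -196.74$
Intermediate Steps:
$w{\left(u,L \right)} = -3 + L$
$\left(- \frac{8675}{-5963} + \frac{11917}{-5432}\right) - w{\left(f,199 \right)} = \left(- \frac{8675}{-5963} + \frac{11917}{-5432}\right) - \left(-3 + 199\right) = \left(\left(-8675\right) \left(- \frac{1}{5963}\right) + 11917 \left(- \frac{1}{5432}\right)\right) - 196 = \left(\frac{8675}{5963} - \frac{11917}{5432}\right) - 196 = - \frac{23938471}{32391016} - 196 = - \frac{6372577607}{32391016}$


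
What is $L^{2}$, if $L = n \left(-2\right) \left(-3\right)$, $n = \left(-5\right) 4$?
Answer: $14400$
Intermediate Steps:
$n = -20$
$L = -120$ ($L = \left(-20\right) \left(-2\right) \left(-3\right) = 40 \left(-3\right) = -120$)
$L^{2} = \left(-120\right)^{2} = 14400$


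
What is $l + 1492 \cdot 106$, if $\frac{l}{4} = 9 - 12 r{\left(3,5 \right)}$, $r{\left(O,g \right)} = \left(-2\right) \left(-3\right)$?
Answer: $157900$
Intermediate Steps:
$r{\left(O,g \right)} = 6$
$l = -252$ ($l = 4 \left(9 - 72\right) = 4 \left(-63\right) = -252$)
$l + 1492 \cdot 106 = -252 + 1492 \cdot 106 = -252 + 158152 = 157900$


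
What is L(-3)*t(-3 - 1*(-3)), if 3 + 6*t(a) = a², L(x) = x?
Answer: 3/2 ≈ 1.5000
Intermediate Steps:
t(a) = -½ + a²/6
L(-3)*t(-3 - 1*(-3)) = -3*(-½ + (-3 - 1*(-3))²/6) = -3*(-½ + (-3 + 3)²/6) = -3*(-½ + (⅙)*0²) = -3*(-½ + (⅙)*0) = -3*(-½ + 0) = -3*(-½) = 3/2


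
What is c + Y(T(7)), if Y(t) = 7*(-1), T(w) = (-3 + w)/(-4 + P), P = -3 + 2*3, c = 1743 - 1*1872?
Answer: -136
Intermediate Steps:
c = -129 (c = 1743 - 1872 = -129)
P = 3 (P = -3 + 6 = 3)
T(w) = 3 - w (T(w) = (-3 + w)/(-4 + 3) = (-3 + w)/(-1) = (-3 + w)*(-1) = 3 - w)
Y(t) = -7
c + Y(T(7)) = -129 - 7 = -136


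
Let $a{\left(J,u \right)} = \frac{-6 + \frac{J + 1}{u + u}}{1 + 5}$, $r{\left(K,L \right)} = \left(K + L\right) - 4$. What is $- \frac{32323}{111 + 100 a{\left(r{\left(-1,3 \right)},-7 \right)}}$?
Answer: $- \frac{678783}{256} \approx -2651.5$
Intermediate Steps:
$r{\left(K,L \right)} = -4 + K + L$
$a{\left(J,u \right)} = -1 + \frac{1 + J}{12 u}$ ($a{\left(J,u \right)} = \frac{-6 + \frac{1 + J}{2 u}}{6} = \left(-6 + \left(1 + J\right) \frac{1}{2 u}\right) \frac{1}{6} = \left(-6 + \frac{1 + J}{2 u}\right) \frac{1}{6} = -1 + \frac{1 + J}{12 u}$)
$- \frac{32323}{111 + 100 a{\left(r{\left(-1,3 \right)},-7 \right)}} = - \frac{32323}{111 + 100 \frac{1 - 2 - -84}{12 \left(-7\right)}} = - \frac{32323}{111 + 100 \cdot \frac{1}{12} \left(- \frac{1}{7}\right) \left(1 - 2 + 84\right)} = - \frac{32323}{111 + 100 \cdot \frac{1}{12} \left(- \frac{1}{7}\right) 83} = - \frac{32323}{111 + 100 \left(- \frac{83}{84}\right)} = - \frac{32323}{111 - \frac{2075}{21}} = - \frac{32323}{\frac{256}{21}} = \left(-32323\right) \frac{21}{256} = - \frac{678783}{256}$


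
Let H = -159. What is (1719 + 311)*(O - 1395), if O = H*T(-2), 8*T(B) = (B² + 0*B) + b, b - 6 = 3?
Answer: -13425405/4 ≈ -3.3564e+6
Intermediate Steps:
b = 9 (b = 6 + 3 = 9)
T(B) = 9/8 + B²/8 (T(B) = ((B² + 0*B) + 9)/8 = ((B² + 0) + 9)/8 = (B² + 9)/8 = (9 + B²)/8 = 9/8 + B²/8)
O = -2067/8 (O = -159*(9/8 + (⅛)*(-2)²) = -159*(9/8 + (⅛)*4) = -159*(9/8 + ½) = -159*13/8 = -2067/8 ≈ -258.38)
(1719 + 311)*(O - 1395) = (1719 + 311)*(-2067/8 - 1395) = 2030*(-13227/8) = -13425405/4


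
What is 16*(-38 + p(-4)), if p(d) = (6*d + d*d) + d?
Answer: -800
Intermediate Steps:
p(d) = d² + 7*d (p(d) = (6*d + d²) + d = (d² + 6*d) + d = d² + 7*d)
16*(-38 + p(-4)) = 16*(-38 - 4*(7 - 4)) = 16*(-38 - 4*3) = 16*(-38 - 12) = 16*(-50) = -800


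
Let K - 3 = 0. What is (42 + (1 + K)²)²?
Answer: 3364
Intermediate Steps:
K = 3 (K = 3 + 0 = 3)
(42 + (1 + K)²)² = (42 + (1 + 3)²)² = (42 + 4²)² = (42 + 16)² = 58² = 3364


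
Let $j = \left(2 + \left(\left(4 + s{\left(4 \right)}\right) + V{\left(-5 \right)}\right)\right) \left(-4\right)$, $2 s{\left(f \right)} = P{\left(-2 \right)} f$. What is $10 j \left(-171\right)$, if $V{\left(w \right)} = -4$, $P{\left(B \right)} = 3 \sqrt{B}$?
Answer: $13680 + 41040 i \sqrt{2} \approx 13680.0 + 58039.0 i$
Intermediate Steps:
$s{\left(f \right)} = \frac{3 i f \sqrt{2}}{2}$ ($s{\left(f \right)} = \frac{3 \sqrt{-2} f}{2} = \frac{3 i \sqrt{2} f}{2} = \frac{3 i f \sqrt{2}}{2}$)
$j = -8 - 24 i \sqrt{2}$ ($j = \left(2 + \left(\left(4 + \frac{3}{2} i 4 \sqrt{2}\right) - 4\right)\right) \left(-4\right) = \left(2 + \left(\left(4 + 6 i \sqrt{2}\right) - 4\right)\right) \left(-4\right) = \left(2 + 6 i \sqrt{2}\right) \left(-4\right) = -8 - 24 i \sqrt{2} \approx -8.0 - 33.941 i$)
$10 j \left(-171\right) = 10 \left(-8 - 24 i \sqrt{2}\right) \left(-171\right) = \left(-80 - 240 i \sqrt{2}\right) \left(-171\right) = 13680 + 41040 i \sqrt{2}$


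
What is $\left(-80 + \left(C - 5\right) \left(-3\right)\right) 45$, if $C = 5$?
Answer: $-3600$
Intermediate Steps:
$\left(-80 + \left(C - 5\right) \left(-3\right)\right) 45 = \left(-80 + \left(5 - 5\right) \left(-3\right)\right) 45 = \left(-80 + 0 \left(-3\right)\right) 45 = \left(-80 + 0\right) 45 = \left(-80\right) 45 = -3600$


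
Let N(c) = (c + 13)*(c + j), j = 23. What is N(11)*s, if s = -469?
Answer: -382704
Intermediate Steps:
N(c) = (13 + c)*(23 + c) (N(c) = (c + 13)*(c + 23) = (13 + c)*(23 + c))
N(11)*s = (299 + 11² + 36*11)*(-469) = (299 + 121 + 396)*(-469) = 816*(-469) = -382704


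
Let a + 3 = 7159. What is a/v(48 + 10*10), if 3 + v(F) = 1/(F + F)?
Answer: -2118176/887 ≈ -2388.0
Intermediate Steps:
a = 7156 (a = -3 + 7159 = 7156)
v(F) = -3 + 1/(2*F) (v(F) = -3 + 1/(F + F) = -3 + 1/(2*F))
a/v(48 + 10*10) = 7156/(-3 + 1/(2*(48 + 10*10))) = 7156/(-3 + 1/(2*(48 + 100))) = 7156/(-3 + (½)/148) = 7156/(-3 + (½)*(1/148)) = 7156/(-3 + 1/296) = 7156/(-887/296) = 7156*(-296/887) = -2118176/887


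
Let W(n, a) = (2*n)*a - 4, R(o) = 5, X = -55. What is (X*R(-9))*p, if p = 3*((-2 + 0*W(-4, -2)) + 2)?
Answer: 0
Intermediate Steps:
W(n, a) = -4 + 2*a*n (W(n, a) = 2*a*n - 4 = -4 + 2*a*n)
p = 0 (p = 3*((-2 + 0*(-4 + 2*(-2)*(-4))) + 2) = 3*((-2 + 0*(-4 + 16)) + 2) = 3*((-2 + 0*12) + 2) = 3*((-2 + 0) + 2) = 3*(-2 + 2) = 3*0 = 0)
(X*R(-9))*p = -55*5*0 = -275*0 = 0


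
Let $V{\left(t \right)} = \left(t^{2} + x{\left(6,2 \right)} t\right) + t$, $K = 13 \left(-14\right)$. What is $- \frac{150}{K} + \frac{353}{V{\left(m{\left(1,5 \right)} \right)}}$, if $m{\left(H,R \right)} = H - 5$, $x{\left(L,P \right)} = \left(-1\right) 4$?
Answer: $\frac{4889}{364} \approx 13.431$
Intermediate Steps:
$x{\left(L,P \right)} = -4$
$m{\left(H,R \right)} = -5 + H$ ($m{\left(H,R \right)} = H - 5 = -5 + H$)
$K = -182$
$V{\left(t \right)} = t^{2} - 3 t$ ($V{\left(t \right)} = \left(t^{2} - 4 t\right) + t = t^{2} - 3 t$)
$- \frac{150}{K} + \frac{353}{V{\left(m{\left(1,5 \right)} \right)}} = - \frac{150}{-182} + \frac{353}{\left(-5 + 1\right) \left(-3 + \left(-5 + 1\right)\right)} = \left(-150\right) \left(- \frac{1}{182}\right) + \frac{353}{\left(-4\right) \left(-3 - 4\right)} = \frac{75}{91} + \frac{353}{\left(-4\right) \left(-7\right)} = \frac{75}{91} + \frac{353}{28} = \frac{4889}{364}$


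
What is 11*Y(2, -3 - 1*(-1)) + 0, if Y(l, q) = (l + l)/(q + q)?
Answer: -11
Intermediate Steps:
Y(l, q) = l/q (Y(l, q) = (2*l)/((2*q)) = (2*l)*(1/(2*q)) = l/q)
11*Y(2, -3 - 1*(-1)) + 0 = 11*(2/(-3 - 1*(-1))) + 0 = 11*(2/(-3 + 1)) + 0 = 11*(2/(-2)) + 0 = 11*(2*(-1/2)) + 0 = 11*(-1) + 0 = -11 + 0 = -11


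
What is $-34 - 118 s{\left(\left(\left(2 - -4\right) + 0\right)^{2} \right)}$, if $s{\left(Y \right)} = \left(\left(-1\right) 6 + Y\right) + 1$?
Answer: $-3692$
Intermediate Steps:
$s{\left(Y \right)} = -5 + Y$ ($s{\left(Y \right)} = \left(-6 + Y\right) + 1 = -5 + Y$)
$-34 - 118 s{\left(\left(\left(2 - -4\right) + 0\right)^{2} \right)} = -34 - 118 \left(-5 + \left(\left(2 - -4\right) + 0\right)^{2}\right) = -34 - 118 \left(-5 + \left(\left(2 + 4\right) + 0\right)^{2}\right) = -34 - 118 \left(-5 + \left(6 + 0\right)^{2}\right) = -34 - 118 \left(-5 + 6^{2}\right) = -34 - 118 \left(-5 + 36\right) = -34 - 3658 = -3692$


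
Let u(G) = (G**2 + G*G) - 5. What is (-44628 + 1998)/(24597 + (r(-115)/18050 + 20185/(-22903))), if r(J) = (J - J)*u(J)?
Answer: -488177445/281662453 ≈ -1.7332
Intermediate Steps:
u(G) = -5 + 2*G**2 (u(G) = (G**2 + G**2) - 5 = 2*G**2 - 5 = -5 + 2*G**2)
r(J) = 0 (r(J) = (J - J)*(-5 + 2*J**2) = 0*(-5 + 2*J**2) = 0)
(-44628 + 1998)/(24597 + (r(-115)/18050 + 20185/(-22903))) = (-44628 + 1998)/(24597 + (0/18050 + 20185/(-22903))) = -42630/(24597 + (0*(1/18050) + 20185*(-1/22903))) = -42630/(24597 + (0 - 20185/22903)) = -42630/(24597 - 20185/22903) = -42630/563324906/22903 = -42630*22903/563324906 = -488177445/281662453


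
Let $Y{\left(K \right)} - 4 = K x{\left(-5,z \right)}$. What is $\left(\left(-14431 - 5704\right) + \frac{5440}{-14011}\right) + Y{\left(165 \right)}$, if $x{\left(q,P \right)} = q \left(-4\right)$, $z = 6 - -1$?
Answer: $- \frac{235824581}{14011} \approx -16831.0$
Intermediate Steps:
$z = 7$ ($z = 6 + 1 = 7$)
$x{\left(q,P \right)} = - 4 q$
$Y{\left(K \right)} = 4 + 20 K$ ($Y{\left(K \right)} = 4 + K \left(\left(-4\right) \left(-5\right)\right) = 4 + K 20 = 4 + 20 K$)
$\left(\left(-14431 - 5704\right) + \frac{5440}{-14011}\right) + Y{\left(165 \right)} = \left(\left(-14431 - 5704\right) + \frac{5440}{-14011}\right) + \left(4 + 20 \cdot 165\right) = \left(-20135 + 5440 \left(- \frac{1}{14011}\right)\right) + \left(4 + 3300\right) = \left(-20135 - \frac{5440}{14011}\right) + 3304 = - \frac{282116925}{14011} + 3304 = - \frac{235824581}{14011}$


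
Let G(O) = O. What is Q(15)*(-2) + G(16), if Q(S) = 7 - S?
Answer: 32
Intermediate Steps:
Q(15)*(-2) + G(16) = (7 - 1*15)*(-2) + 16 = (7 - 15)*(-2) + 16 = -8*(-2) + 16 = 16 + 16 = 32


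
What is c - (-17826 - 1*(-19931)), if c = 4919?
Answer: 2814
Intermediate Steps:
c - (-17826 - 1*(-19931)) = 4919 - (-17826 - 1*(-19931)) = 4919 - (-17826 + 19931) = 4919 - 1*2105 = 4919 - 2105 = 2814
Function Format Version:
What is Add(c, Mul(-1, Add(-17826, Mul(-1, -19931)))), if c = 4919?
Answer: 2814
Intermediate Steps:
Add(c, Mul(-1, Add(-17826, Mul(-1, -19931)))) = Add(4919, Mul(-1, Add(-17826, Mul(-1, -19931)))) = Add(4919, Mul(-1, Add(-17826, 19931))) = Add(4919, Mul(-1, 2105)) = Add(4919, -2105) = 2814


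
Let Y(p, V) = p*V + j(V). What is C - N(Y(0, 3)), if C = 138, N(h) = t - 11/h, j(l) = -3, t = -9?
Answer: 430/3 ≈ 143.33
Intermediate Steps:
Y(p, V) = -3 + V*p (Y(p, V) = p*V - 3 = V*p - 3 = -3 + V*p)
N(h) = -9 - 11/h
C - N(Y(0, 3)) = 138 - (-9 - 11/(-3 + 3*0)) = 138 - (-9 - 11/(-3 + 0)) = 138 - (-9 - 11/(-3)) = 138 - (-9 - 11*(-1/3)) = 138 - (-9 + 11/3) = 138 - 1*(-16/3) = 138 + 16/3 = 430/3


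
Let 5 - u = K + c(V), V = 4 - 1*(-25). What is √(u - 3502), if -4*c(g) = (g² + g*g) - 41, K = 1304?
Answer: I*√17563/2 ≈ 66.263*I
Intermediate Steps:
V = 29 (V = 4 + 25 = 29)
c(g) = 41/4 - g²/2 (c(g) = -((g² + g*g) - 41)/4 = -((g² + g²) - 41)/4 = -(2*g² - 41)/4 = -(-41 + 2*g²)/4 = 41/4 - g²/2)
u = -3555/4 (u = 5 - (1304 + (41/4 - ½*29²)) = 5 - (1304 + (41/4 - ½*841)) = 5 - (1304 + (41/4 - 841/2)) = 5 - (1304 - 1641/4) = 5 - 1*3575/4 = 5 - 3575/4 = -3555/4 ≈ -888.75)
√(u - 3502) = √(-3555/4 - 3502) = √(-17563/4) = I*√17563/2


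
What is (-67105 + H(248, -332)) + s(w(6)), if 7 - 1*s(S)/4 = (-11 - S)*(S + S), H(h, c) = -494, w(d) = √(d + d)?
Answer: -67475 + 176*√3 ≈ -67170.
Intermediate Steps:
w(d) = √2*√d (w(d) = √(2*d) = √2*√d)
s(S) = 28 - 8*S*(-11 - S) (s(S) = 28 - 4*(-11 - S)*(S + S) = 28 - 4*(-11 - S)*2*S = 28 - 8*S*(-11 - S))
(-67105 + H(248, -332)) + s(w(6)) = (-67105 - 494) + (28 + 8*(√2*√6)² + 88*(√2*√6)) = -67599 + (28 + 8*(2*√3)² + 88*(2*√3)) = -67599 + (28 + 8*12 + 176*√3) = -67599 + (28 + 96 + 176*√3) = -67599 + (124 + 176*√3) = -67475 + 176*√3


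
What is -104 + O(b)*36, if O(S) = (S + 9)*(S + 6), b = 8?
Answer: 8464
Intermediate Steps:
O(S) = (6 + S)*(9 + S) (O(S) = (9 + S)*(6 + S) = (6 + S)*(9 + S))
-104 + O(b)*36 = -104 + (54 + 8² + 15*8)*36 = -104 + (54 + 64 + 120)*36 = -104 + 238*36 = -104 + 8568 = 8464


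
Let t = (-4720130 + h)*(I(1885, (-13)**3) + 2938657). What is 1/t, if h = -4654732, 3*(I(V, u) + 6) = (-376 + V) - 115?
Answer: -1/27553803777038 ≈ -3.6293e-14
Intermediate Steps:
I(V, u) = -509/3 + V/3 (I(V, u) = -6 + ((-376 + V) - 115)/3 = -6 + (-491 + V)/3 = -6 + (-491/3 + V/3) = -509/3 + V/3)
t = -27553803777038 (t = (-4720130 - 4654732)*((-509/3 + (1/3)*1885) + 2938657) = -9374862*((-509/3 + 1885/3) + 2938657) = -9374862*(1376/3 + 2938657) = -9374862*8817347/3 = -27553803777038)
1/t = 1/(-27553803777038) = -1/27553803777038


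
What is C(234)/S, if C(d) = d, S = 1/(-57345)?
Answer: -13418730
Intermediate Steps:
S = -1/57345 ≈ -1.7438e-5
C(234)/S = 234/(-1/57345) = 234*(-57345) = -13418730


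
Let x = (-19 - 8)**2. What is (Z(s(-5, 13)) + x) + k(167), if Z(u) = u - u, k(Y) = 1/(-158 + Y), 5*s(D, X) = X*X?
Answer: 6562/9 ≈ 729.11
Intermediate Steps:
s(D, X) = X**2/5 (s(D, X) = (X*X)/5 = X**2/5)
Z(u) = 0
x = 729 (x = (-27)**2 = 729)
(Z(s(-5, 13)) + x) + k(167) = (0 + 729) + 1/(-158 + 167) = 729 + 1/9 = 6562/9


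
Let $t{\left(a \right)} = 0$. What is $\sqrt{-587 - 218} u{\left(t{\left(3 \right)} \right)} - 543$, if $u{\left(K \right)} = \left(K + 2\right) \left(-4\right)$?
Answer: $-543 - 8 i \sqrt{805} \approx -543.0 - 226.98 i$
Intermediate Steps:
$u{\left(K \right)} = -8 - 4 K$ ($u{\left(K \right)} = \left(2 + K\right) \left(-4\right) = -8 - 4 K$)
$\sqrt{-587 - 218} u{\left(t{\left(3 \right)} \right)} - 543 = \sqrt{-587 - 218} \left(-8 - 0\right) - 543 = \sqrt{-805} \left(-8 + 0\right) - 543 = i \sqrt{805} \left(-8\right) - 543 = - 8 i \sqrt{805} - 543 = -543 - 8 i \sqrt{805}$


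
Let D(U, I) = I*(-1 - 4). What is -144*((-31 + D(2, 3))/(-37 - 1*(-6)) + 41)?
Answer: -189648/31 ≈ -6117.7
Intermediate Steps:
D(U, I) = -5*I (D(U, I) = I*(-5) = -5*I)
-144*((-31 + D(2, 3))/(-37 - 1*(-6)) + 41) = -144*((-31 - 5*3)/(-37 - 1*(-6)) + 41) = -144*((-31 - 15)/(-37 + 6) + 41) = -144*(-46/(-31) + 41) = -144*(-46*(-1/31) + 41) = -144*(46/31 + 41) = -144*1317/31 = -189648/31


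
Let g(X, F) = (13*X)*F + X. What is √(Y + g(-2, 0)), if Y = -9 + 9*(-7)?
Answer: I*√74 ≈ 8.6023*I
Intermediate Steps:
g(X, F) = X + 13*F*X (g(X, F) = 13*F*X + X = X + 13*F*X)
Y = -72 (Y = -9 - 63 = -72)
√(Y + g(-2, 0)) = √(-72 - 2*(1 + 13*0)) = √(-72 - 2*(1 + 0)) = √(-72 - 2*1) = √(-72 - 2) = √(-74) = I*√74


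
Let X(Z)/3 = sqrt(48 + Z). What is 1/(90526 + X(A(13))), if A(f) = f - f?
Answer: 45263/4097478122 - 3*sqrt(3)/2048739061 ≈ 1.1044e-5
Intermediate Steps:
A(f) = 0
X(Z) = 3*sqrt(48 + Z)
1/(90526 + X(A(13))) = 1/(90526 + 3*sqrt(48 + 0)) = 1/(90526 + 3*sqrt(48)) = 1/(90526 + 3*(4*sqrt(3))) = 1/(90526 + 12*sqrt(3))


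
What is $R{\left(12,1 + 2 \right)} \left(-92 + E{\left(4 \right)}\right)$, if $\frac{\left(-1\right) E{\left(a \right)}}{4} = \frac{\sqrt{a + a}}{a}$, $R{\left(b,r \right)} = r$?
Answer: $-276 - 6 \sqrt{2} \approx -284.49$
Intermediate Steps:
$E{\left(a \right)} = - \frac{4 \sqrt{2}}{\sqrt{a}}$ ($E{\left(a \right)} = - 4 \frac{\sqrt{a + a}}{a} = - 4 \frac{\sqrt{2 a}}{a} = - 4 \frac{\sqrt{2} \sqrt{a}}{a} = - 4 \frac{\sqrt{2}}{\sqrt{a}} = - \frac{4 \sqrt{2}}{\sqrt{a}}$)
$R{\left(12,1 + 2 \right)} \left(-92 + E{\left(4 \right)}\right) = \left(1 + 2\right) \left(-92 - \frac{4 \sqrt{2}}{2}\right) = 3 \left(-92 - 4 \sqrt{2} \cdot \frac{1}{2}\right) = 3 \left(-92 - 2 \sqrt{2}\right) = -276 - 6 \sqrt{2}$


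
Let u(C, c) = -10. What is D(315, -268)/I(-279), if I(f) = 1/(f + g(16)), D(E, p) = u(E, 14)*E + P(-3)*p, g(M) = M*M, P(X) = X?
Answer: 53958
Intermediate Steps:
g(M) = M²
D(E, p) = -10*E - 3*p
I(f) = 1/(256 + f) (I(f) = 1/(f + 16²) = 1/(f + 256) = 1/(256 + f))
D(315, -268)/I(-279) = (-10*315 - 3*(-268))/(1/(256 - 279)) = (-3150 + 804)/(1/(-23)) = -2346/(-1/23) = -2346*(-23) = 53958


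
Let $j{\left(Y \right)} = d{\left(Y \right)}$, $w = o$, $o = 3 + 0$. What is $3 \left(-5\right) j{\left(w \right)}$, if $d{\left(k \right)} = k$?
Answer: $-45$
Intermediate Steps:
$o = 3$
$w = 3$
$j{\left(Y \right)} = Y$
$3 \left(-5\right) j{\left(w \right)} = 3 \left(-5\right) 3 = \left(-15\right) 3 = -45$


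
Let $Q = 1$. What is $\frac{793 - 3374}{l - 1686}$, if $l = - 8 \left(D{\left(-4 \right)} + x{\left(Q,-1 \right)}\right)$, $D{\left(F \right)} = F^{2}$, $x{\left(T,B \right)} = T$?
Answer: $\frac{2581}{1822} \approx 1.4166$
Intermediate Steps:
$l = -136$ ($l = - 8 \left(\left(-4\right)^{2} + 1\right) = - 8 \left(16 + 1\right) = \left(-8\right) 17 = -136$)
$\frac{793 - 3374}{l - 1686} = \frac{793 - 3374}{-136 - 1686} = - \frac{2581}{-1822} = \left(-2581\right) \left(- \frac{1}{1822}\right) = \frac{2581}{1822}$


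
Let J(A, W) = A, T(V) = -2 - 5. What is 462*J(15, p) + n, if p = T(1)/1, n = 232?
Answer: 7162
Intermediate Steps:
T(V) = -7
p = -7 (p = -7/1 = -7*1 = -7)
462*J(15, p) + n = 462*15 + 232 = 6930 + 232 = 7162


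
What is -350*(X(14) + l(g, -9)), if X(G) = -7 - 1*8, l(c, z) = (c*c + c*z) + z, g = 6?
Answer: 14700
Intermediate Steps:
l(c, z) = z + c² + c*z (l(c, z) = (c² + c*z) + z = z + c² + c*z)
X(G) = -15 (X(G) = -7 - 8 = -15)
-350*(X(14) + l(g, -9)) = -350*(-15 + (-9 + 6² + 6*(-9))) = -350*(-15 + (-9 + 36 - 54)) = -350*(-15 - 27) = -350*(-42) = 14700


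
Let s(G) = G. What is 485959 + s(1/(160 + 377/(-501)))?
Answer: 38771267398/79783 ≈ 4.8596e+5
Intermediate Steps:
485959 + s(1/(160 + 377/(-501))) = 485959 + 1/(160 + 377/(-501)) = 485959 + 1/(160 + 377*(-1/501)) = 485959 + 1/(160 - 377/501) = 485959 + 1/(79783/501) = 485959 + 501/79783 = 38771267398/79783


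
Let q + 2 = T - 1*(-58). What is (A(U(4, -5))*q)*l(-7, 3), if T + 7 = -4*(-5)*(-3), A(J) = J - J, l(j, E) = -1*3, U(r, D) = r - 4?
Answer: 0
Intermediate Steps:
U(r, D) = -4 + r
l(j, E) = -3
A(J) = 0
T = -67 (T = -7 - 4*(-5)*(-3) = -7 + 20*(-3) = -7 - 60 = -67)
q = -11 (q = -2 + (-67 - 1*(-58)) = -2 + (-67 + 58) = -2 - 9 = -11)
(A(U(4, -5))*q)*l(-7, 3) = (0*(-11))*(-3) = 0*(-3) = 0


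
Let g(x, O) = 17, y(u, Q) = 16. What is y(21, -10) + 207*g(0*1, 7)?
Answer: 3535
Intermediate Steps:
y(21, -10) + 207*g(0*1, 7) = 16 + 207*17 = 16 + 3519 = 3535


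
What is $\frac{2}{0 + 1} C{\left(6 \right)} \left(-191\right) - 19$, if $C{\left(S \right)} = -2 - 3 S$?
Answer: $7621$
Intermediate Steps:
$\frac{2}{0 + 1} C{\left(6 \right)} \left(-191\right) - 19 = \frac{2}{0 + 1} \left(-2 - 18\right) \left(-191\right) - 19 = \frac{2}{1} \left(-2 - 18\right) \left(-191\right) - 19 = 2 \cdot 1 \left(-20\right) \left(-191\right) - 19 = 2 \left(-20\right) \left(-191\right) - 19 = \left(-40\right) \left(-191\right) - 19 = 7640 - 19 = 7621$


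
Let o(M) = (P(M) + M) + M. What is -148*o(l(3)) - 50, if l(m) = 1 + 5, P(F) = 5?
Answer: -2566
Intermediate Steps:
l(m) = 6
o(M) = 5 + 2*M (o(M) = (5 + M) + M = 5 + 2*M)
-148*o(l(3)) - 50 = -148*(5 + 2*6) - 50 = -148*(5 + 12) - 50 = -148*17 - 50 = -2516 - 50 = -2566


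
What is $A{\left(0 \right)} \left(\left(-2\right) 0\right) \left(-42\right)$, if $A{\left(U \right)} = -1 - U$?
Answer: $0$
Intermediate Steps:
$A{\left(0 \right)} \left(\left(-2\right) 0\right) \left(-42\right) = \left(-1 - 0\right) \left(\left(-2\right) 0\right) \left(-42\right) = \left(-1 + 0\right) 0 \left(-42\right) = \left(-1\right) 0 \left(-42\right) = 0 \left(-42\right) = 0$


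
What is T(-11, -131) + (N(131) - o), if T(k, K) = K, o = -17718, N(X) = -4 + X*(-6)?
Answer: 16797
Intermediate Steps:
N(X) = -4 - 6*X
T(-11, -131) + (N(131) - o) = -131 + ((-4 - 6*131) - 1*(-17718)) = -131 + ((-4 - 786) + 17718) = -131 + (-790 + 17718) = -131 + 16928 = 16797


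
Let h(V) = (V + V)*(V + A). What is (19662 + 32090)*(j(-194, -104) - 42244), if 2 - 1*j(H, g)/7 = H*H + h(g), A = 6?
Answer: -23204044240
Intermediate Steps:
h(V) = 2*V*(6 + V) (h(V) = (V + V)*(V + 6) = (2*V)*(6 + V) = 2*V*(6 + V))
j(H, g) = 14 - 7*H² - 14*g*(6 + g) (j(H, g) = 14 - 7*(H*H + 2*g*(6 + g)) = 14 - 7*(H² + 2*g*(6 + g)) = 14 + (-7*H² - 14*g*(6 + g)) = 14 - 7*H² - 14*g*(6 + g))
(19662 + 32090)*(j(-194, -104) - 42244) = (19662 + 32090)*((14 - 7*(-194)² - 14*(-104)*(6 - 104)) - 42244) = 51752*((14 - 7*37636 - 14*(-104)*(-98)) - 42244) = 51752*((14 - 263452 - 142688) - 42244) = 51752*(-406126 - 42244) = 51752*(-448370) = -23204044240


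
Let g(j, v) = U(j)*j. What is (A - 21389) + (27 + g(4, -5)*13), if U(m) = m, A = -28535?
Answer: -49689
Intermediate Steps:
g(j, v) = j² (g(j, v) = j*j = j²)
(A - 21389) + (27 + g(4, -5)*13) = (-28535 - 21389) + (27 + 4²*13) = -49924 + (27 + 16*13) = -49924 + (27 + 208) = -49924 + 235 = -49689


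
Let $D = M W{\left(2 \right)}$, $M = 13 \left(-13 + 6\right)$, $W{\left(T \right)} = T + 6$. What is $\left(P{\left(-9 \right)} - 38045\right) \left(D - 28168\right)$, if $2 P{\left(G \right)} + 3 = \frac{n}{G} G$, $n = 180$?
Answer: $1096791024$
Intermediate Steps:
$W{\left(T \right)} = 6 + T$
$M = -91$ ($M = 13 \left(-7\right) = -91$)
$P{\left(G \right)} = \frac{177}{2}$ ($P{\left(G \right)} = - \frac{3}{2} + \frac{\frac{180}{G} G}{2} = - \frac{3}{2} + \frac{1}{2} \cdot 180 = - \frac{3}{2} + 90 = \frac{177}{2}$)
$D = -728$ ($D = - 91 \left(6 + 2\right) = \left(-91\right) 8 = -728$)
$\left(P{\left(-9 \right)} - 38045\right) \left(D - 28168\right) = \left(\frac{177}{2} - 38045\right) \left(-728 - 28168\right) = \left(- \frac{75913}{2}\right) \left(-28896\right) = 1096791024$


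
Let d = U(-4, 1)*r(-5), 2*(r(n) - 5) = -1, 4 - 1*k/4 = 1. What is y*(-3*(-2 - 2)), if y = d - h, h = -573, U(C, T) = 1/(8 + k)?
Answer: 68787/10 ≈ 6878.7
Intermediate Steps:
k = 12 (k = 16 - 4*1 = 16 - 4 = 12)
U(C, T) = 1/20 (U(C, T) = 1/(8 + 12) = 1/20)
r(n) = 9/2 (r(n) = 5 + (½)*(-1) = 5 - ½ = 9/2)
d = 9/40 (d = (1/20)*(9/2) = 9/40 ≈ 0.22500)
y = 22929/40 (y = 9/40 - 1*(-573) = 9/40 + 573 = 22929/40 ≈ 573.22)
y*(-3*(-2 - 2)) = 22929*(-3*(-2 - 2))/40 = 22929*(-3*(-4))/40 = (22929/40)*12 = 68787/10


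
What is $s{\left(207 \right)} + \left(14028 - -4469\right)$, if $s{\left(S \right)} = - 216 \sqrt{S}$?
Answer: $18497 - 648 \sqrt{23} \approx 15389.0$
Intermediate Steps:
$s{\left(207 \right)} + \left(14028 - -4469\right) = - 216 \sqrt{207} + \left(14028 - -4469\right) = - 216 \cdot 3 \sqrt{23} + \left(14028 + 4469\right) = - 648 \sqrt{23} + 18497 = 18497 - 648 \sqrt{23}$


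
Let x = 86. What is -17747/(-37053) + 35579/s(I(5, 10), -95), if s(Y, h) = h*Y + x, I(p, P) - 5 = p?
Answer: -144775031/3557088 ≈ -40.700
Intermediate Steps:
I(p, P) = 5 + p
s(Y, h) = 86 + Y*h (s(Y, h) = h*Y + 86 = Y*h + 86 = 86 + Y*h)
-17747/(-37053) + 35579/s(I(5, 10), -95) = -17747/(-37053) + 35579/(86 + (5 + 5)*(-95)) = -17747*(-1/37053) + 35579/(86 + 10*(-95)) = 17747/37053 + 35579/(86 - 950) = 17747/37053 + 35579/(-864) = 17747/37053 + 35579*(-1/864) = 17747/37053 - 35579/864 = -144775031/3557088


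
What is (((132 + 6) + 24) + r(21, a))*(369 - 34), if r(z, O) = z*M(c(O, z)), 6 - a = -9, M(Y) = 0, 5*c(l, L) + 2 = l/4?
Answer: 54270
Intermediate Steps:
c(l, L) = -2/5 + l/20 (c(l, L) = -2/5 + (l/4)/5 = -2/5 + l/20)
a = 15 (a = 6 - 1*(-9) = 6 + 9 = 15)
r(z, O) = 0 (r(z, O) = z*0 = 0)
(((132 + 6) + 24) + r(21, a))*(369 - 34) = (((132 + 6) + 24) + 0)*(369 - 34) = ((138 + 24) + 0)*335 = (162 + 0)*335 = 162*335 = 54270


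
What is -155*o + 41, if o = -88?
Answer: 13681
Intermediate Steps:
-155*o + 41 = -155*(-88) + 41 = 13640 + 41 = 13681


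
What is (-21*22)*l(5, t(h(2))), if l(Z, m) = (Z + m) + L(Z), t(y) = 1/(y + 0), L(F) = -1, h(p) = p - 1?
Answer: -2310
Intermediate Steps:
h(p) = -1 + p
t(y) = 1/y
l(Z, m) = -1 + Z + m (l(Z, m) = (Z + m) - 1 = -1 + Z + m)
(-21*22)*l(5, t(h(2))) = (-21*22)*(-1 + 5 + 1/(-1 + 2)) = -462*(-1 + 5 + 1/1) = -462*(-1 + 5 + 1) = -462*5 = -2310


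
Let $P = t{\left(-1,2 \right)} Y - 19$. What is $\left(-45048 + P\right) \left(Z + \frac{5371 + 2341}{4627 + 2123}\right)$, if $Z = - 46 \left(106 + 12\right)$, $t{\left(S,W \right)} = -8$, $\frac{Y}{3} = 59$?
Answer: $\frac{851366080052}{3375} \approx 2.5226 \cdot 10^{8}$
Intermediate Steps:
$Y = 177$ ($Y = 3 \cdot 59 = 177$)
$Z = -5428$ ($Z = \left(-46\right) 118 = -5428$)
$P = -1435$ ($P = \left(-8\right) 177 - 19 = -1416 - 19 = -1435$)
$\left(-45048 + P\right) \left(Z + \frac{5371 + 2341}{4627 + 2123}\right) = \left(-45048 - 1435\right) \left(-5428 + \frac{5371 + 2341}{4627 + 2123}\right) = - 46483 \left(-5428 + \frac{7712}{6750}\right) = - 46483 \left(-5428 + 7712 \cdot \frac{1}{6750}\right) = - 46483 \left(-5428 + \frac{3856}{3375}\right) = \left(-46483\right) \left(- \frac{18315644}{3375}\right) = \frac{851366080052}{3375}$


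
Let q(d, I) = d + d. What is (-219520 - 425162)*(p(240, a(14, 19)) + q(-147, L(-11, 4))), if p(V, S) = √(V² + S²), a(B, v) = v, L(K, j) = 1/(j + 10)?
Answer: 189536508 - 644682*√57961 ≈ 3.4329e+7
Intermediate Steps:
L(K, j) = 1/(10 + j)
q(d, I) = 2*d
p(V, S) = √(S² + V²)
(-219520 - 425162)*(p(240, a(14, 19)) + q(-147, L(-11, 4))) = (-219520 - 425162)*(√(19² + 240²) + 2*(-147)) = -644682*(√(361 + 57600) - 294) = -644682*(√57961 - 294) = -644682*(-294 + √57961) = 189536508 - 644682*√57961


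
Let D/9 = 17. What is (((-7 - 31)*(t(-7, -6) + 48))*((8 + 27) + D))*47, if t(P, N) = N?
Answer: -14102256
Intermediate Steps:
D = 153 (D = 9*17 = 153)
(((-7 - 31)*(t(-7, -6) + 48))*((8 + 27) + D))*47 = (((-7 - 31)*(-6 + 48))*((8 + 27) + 153))*47 = ((-38*42)*(35 + 153))*47 = -1596*188*47 = -300048*47 = -14102256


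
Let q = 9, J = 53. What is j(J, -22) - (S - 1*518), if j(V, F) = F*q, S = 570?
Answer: -250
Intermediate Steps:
j(V, F) = 9*F (j(V, F) = F*9 = 9*F)
j(J, -22) - (S - 1*518) = 9*(-22) - (570 - 1*518) = -198 - (570 - 518) = -198 - 1*52 = -198 - 52 = -250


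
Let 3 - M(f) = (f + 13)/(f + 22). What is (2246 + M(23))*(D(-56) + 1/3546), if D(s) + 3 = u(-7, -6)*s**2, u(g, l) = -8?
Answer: -22225376713/394 ≈ -5.6410e+7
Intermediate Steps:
D(s) = -3 - 8*s**2
M(f) = 3 - (13 + f)/(22 + f) (M(f) = 3 - (f + 13)/(f + 22) = 3 - (13 + f)/(22 + f))
(2246 + M(23))*(D(-56) + 1/3546) = (2246 + (53 + 2*23)/(22 + 23))*((-3 - 8*(-56)**2) + 1/3546) = (2246 + (53 + 46)/45)*((-3 - 8*3136) + 1/3546) = (2246 + (1/45)*99)*((-3 - 25088) + 1/3546) = (2246 + 11/5)*(-25091 + 1/3546) = (11241/5)*(-88972685/3546) = -22225376713/394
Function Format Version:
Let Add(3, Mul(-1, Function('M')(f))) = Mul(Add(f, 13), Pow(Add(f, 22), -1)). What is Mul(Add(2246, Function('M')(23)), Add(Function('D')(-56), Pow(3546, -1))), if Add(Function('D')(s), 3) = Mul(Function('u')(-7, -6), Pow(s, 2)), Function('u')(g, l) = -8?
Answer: Rational(-22225376713, 394) ≈ -5.6410e+7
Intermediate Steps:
Function('D')(s) = Add(-3, Mul(-8, Pow(s, 2)))
Function('M')(f) = Add(3, Mul(-1, Pow(Add(22, f), -1), Add(13, f))) (Function('M')(f) = Add(3, Mul(-1, Mul(Add(f, 13), Pow(Add(f, 22), -1)))) = Add(3, Mul(-1, Mul(Add(13, f), Pow(Add(22, f), -1)))) = Add(3, Mul(-1, Mul(Pow(Add(22, f), -1), Add(13, f)))) = Add(3, Mul(-1, Pow(Add(22, f), -1), Add(13, f))))
Mul(Add(2246, Function('M')(23)), Add(Function('D')(-56), Pow(3546, -1))) = Mul(Add(2246, Mul(Pow(Add(22, 23), -1), Add(53, Mul(2, 23)))), Add(Add(-3, Mul(-8, Pow(-56, 2))), Pow(3546, -1))) = Mul(Add(2246, Mul(Pow(45, -1), Add(53, 46))), Add(Add(-3, Mul(-8, 3136)), Rational(1, 3546))) = Mul(Add(2246, Mul(Rational(1, 45), 99)), Add(Add(-3, -25088), Rational(1, 3546))) = Mul(Add(2246, Rational(11, 5)), Add(-25091, Rational(1, 3546))) = Mul(Rational(11241, 5), Rational(-88972685, 3546)) = Rational(-22225376713, 394)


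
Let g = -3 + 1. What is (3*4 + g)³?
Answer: 1000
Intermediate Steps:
g = -2
(3*4 + g)³ = (3*4 - 2)³ = (12 - 2)³ = 10³ = 1000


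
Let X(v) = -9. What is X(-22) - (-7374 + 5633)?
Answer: 1732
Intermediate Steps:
X(-22) - (-7374 + 5633) = -9 - (-7374 + 5633) = -9 - 1*(-1741) = -9 + 1741 = 1732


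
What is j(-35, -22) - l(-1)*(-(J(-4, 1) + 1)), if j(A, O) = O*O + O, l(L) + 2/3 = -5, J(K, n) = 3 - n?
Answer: 445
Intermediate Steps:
l(L) = -17/3 (l(L) = -2/3 - 5 = -17/3)
j(A, O) = O + O**2 (j(A, O) = O**2 + O = O + O**2)
j(-35, -22) - l(-1)*(-(J(-4, 1) + 1)) = -22*(1 - 22) - (-17)*(-((3 - 1*1) + 1))/3 = -22*(-21) - (-17)*(-((3 - 1) + 1))/3 = 462 - (-17)*(-(2 + 1))/3 = 462 - (-17)*(-1*3)/3 = 462 - (-17)*(-3)/3 = 462 - 1*17 = 462 - 17 = 445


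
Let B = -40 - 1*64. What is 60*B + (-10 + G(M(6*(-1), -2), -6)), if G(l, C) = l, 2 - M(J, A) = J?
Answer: -6242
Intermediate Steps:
M(J, A) = 2 - J
B = -104 (B = -40 - 64 = -104)
60*B + (-10 + G(M(6*(-1), -2), -6)) = 60*(-104) + (-10 + (2 - 6*(-1))) = -6240 + (-10 + (2 - 1*(-6))) = -6240 + (-10 + (2 + 6)) = -6240 + (-10 + 8) = -6240 - 2 = -6242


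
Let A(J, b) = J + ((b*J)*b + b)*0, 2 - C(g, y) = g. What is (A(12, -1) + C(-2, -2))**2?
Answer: 256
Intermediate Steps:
C(g, y) = 2 - g
A(J, b) = J (A(J, b) = J + ((J*b)*b + b)*0 = J + (J*b**2 + b)*0 = J + (b + J*b**2)*0 = J + 0 = J)
(A(12, -1) + C(-2, -2))**2 = (12 + (2 - 1*(-2)))**2 = (12 + (2 + 2))**2 = (12 + 4)**2 = 16**2 = 256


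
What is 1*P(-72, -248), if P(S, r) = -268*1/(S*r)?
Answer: -67/4464 ≈ -0.015009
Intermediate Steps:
P(S, r) = -268/(S*r)
1*P(-72, -248) = 1*(-268/(-72*(-248))) = 1*(-268*(-1/72)*(-1/248)) = 1*(-67/4464) = -67/4464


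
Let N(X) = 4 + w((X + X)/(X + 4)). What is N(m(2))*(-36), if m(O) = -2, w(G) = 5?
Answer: -324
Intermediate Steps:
N(X) = 9 (N(X) = 4 + 5 = 9)
N(m(2))*(-36) = 9*(-36) = -324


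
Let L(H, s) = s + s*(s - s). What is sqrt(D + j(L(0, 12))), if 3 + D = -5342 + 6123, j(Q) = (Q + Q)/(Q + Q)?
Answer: sqrt(779) ≈ 27.911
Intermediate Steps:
L(H, s) = s (L(H, s) = s + s*0 = s + 0 = s)
j(Q) = 1 (j(Q) = (2*Q)/((2*Q)) = (2*Q)*(1/(2*Q)) = 1)
D = 778 (D = -3 + (-5342 + 6123) = -3 + 781 = 778)
sqrt(D + j(L(0, 12))) = sqrt(778 + 1) = sqrt(779)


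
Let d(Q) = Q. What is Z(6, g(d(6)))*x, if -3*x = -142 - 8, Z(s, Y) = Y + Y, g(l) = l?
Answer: 600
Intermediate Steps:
Z(s, Y) = 2*Y
x = 50 (x = -(-142 - 8)/3 = -1/3*(-150) = 50)
Z(6, g(d(6)))*x = (2*6)*50 = 12*50 = 600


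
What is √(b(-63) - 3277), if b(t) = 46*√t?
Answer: √(-3277 + 138*I*√7) ≈ 3.1841 + 57.334*I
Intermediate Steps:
√(b(-63) - 3277) = √(46*√(-63) - 3277) = √(46*(3*I*√7) - 3277) = √(138*I*√7 - 3277) = √(-3277 + 138*I*√7)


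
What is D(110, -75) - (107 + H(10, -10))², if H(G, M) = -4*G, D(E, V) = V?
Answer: -4564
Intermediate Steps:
D(110, -75) - (107 + H(10, -10))² = -75 - (107 - 4*10)² = -75 - (107 - 40)² = -75 - 1*67² = -75 - 1*4489 = -75 - 4489 = -4564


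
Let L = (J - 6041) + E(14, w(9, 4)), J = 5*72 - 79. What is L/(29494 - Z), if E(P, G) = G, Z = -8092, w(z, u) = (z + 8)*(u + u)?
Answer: -2812/18793 ≈ -0.14963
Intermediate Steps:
w(z, u) = 2*u*(8 + z) (w(z, u) = (8 + z)*(2*u) = 2*u*(8 + z))
J = 281 (J = 360 - 79 = 281)
L = -5624 (L = (281 - 6041) + 2*4*(8 + 9) = -5760 + 2*4*17 = -5760 + 136 = -5624)
L/(29494 - Z) = -5624/(29494 - 1*(-8092)) = -5624/(29494 + 8092) = -5624/37586 = -5624*1/37586 = -2812/18793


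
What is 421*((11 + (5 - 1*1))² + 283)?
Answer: 213868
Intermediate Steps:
421*((11 + (5 - 1*1))² + 283) = 421*((11 + (5 - 1))² + 283) = 421*((11 + 4)² + 283) = 421*(15² + 283) = 421*(225 + 283) = 421*508 = 213868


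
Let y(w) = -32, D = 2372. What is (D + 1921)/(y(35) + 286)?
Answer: 4293/254 ≈ 16.902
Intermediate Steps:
(D + 1921)/(y(35) + 286) = (2372 + 1921)/(-32 + 286) = 4293/254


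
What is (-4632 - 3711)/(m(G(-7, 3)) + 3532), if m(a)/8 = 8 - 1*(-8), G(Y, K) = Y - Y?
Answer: -2781/1220 ≈ -2.2795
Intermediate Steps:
G(Y, K) = 0
m(a) = 128 (m(a) = 8*(8 - 1*(-8)) = 8*(8 + 8) = 8*16 = 128)
(-4632 - 3711)/(m(G(-7, 3)) + 3532) = (-4632 - 3711)/(128 + 3532) = -8343/3660 = -8343*1/3660 = -2781/1220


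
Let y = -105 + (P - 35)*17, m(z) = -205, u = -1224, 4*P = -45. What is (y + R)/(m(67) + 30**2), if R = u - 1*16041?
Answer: -14525/556 ≈ -26.124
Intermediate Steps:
P = -45/4 (P = (1/4)*(-45) = -45/4 ≈ -11.250)
y = -3565/4 (y = -105 + (-45/4 - 35)*17 = -105 - 185/4*17 = -105 - 3145/4 = -3565/4 ≈ -891.25)
R = -17265 (R = -1224 - 1*16041 = -1224 - 16041 = -17265)
(y + R)/(m(67) + 30**2) = (-3565/4 - 17265)/(-205 + 30**2) = -72625/(4*(-205 + 900)) = -72625/4/695 = -72625/4*1/695 = -14525/556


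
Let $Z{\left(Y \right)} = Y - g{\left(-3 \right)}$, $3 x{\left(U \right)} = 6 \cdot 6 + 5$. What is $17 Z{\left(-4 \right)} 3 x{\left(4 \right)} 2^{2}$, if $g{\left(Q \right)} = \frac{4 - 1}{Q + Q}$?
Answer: $-9758$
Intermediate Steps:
$x{\left(U \right)} = \frac{41}{3}$ ($x{\left(U \right)} = \frac{6 \cdot 6 + 5}{3} = \frac{36 + 5}{3} = \frac{1}{3} \cdot 41 = \frac{41}{3}$)
$g{\left(Q \right)} = \frac{3}{2 Q}$
$Z{\left(Y \right)} = \frac{1}{2} + Y$ ($Z{\left(Y \right)} = Y - \frac{3}{2 \left(-3\right)} = Y - \frac{3}{2} \left(- \frac{1}{3}\right) = Y - - \frac{1}{2} = Y + \frac{1}{2} = \frac{1}{2} + Y$)
$17 Z{\left(-4 \right)} 3 x{\left(4 \right)} 2^{2} = 17 \left(\frac{1}{2} - 4\right) 3 \cdot \frac{41}{3} \cdot 2^{2} = 17 \left(- \frac{7}{2}\right) 3 \cdot \frac{41}{3} \cdot 4 = 17 \left(\left(- \frac{21}{2}\right) \frac{41}{3}\right) 4 = 17 \left(- \frac{287}{2}\right) 4 = \left(- \frac{4879}{2}\right) 4 = -9758$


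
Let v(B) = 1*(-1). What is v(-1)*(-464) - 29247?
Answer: -28783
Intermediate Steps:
v(B) = -1
v(-1)*(-464) - 29247 = -1*(-464) - 29247 = 464 - 29247 = -28783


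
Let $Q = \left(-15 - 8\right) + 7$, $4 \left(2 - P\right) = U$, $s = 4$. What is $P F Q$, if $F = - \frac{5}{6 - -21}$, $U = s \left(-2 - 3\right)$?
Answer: $\frac{560}{27} \approx 20.741$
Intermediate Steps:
$U = -20$ ($U = 4 \left(-2 - 3\right) = 4 \left(-5\right) = -20$)
$P = 7$ ($P = 2 - -5 = 2 + 5 = 7$)
$F = - \frac{5}{27}$ ($F = - \frac{5}{6 + 21} = - \frac{5}{27} \approx -0.18519$)
$Q = -16$ ($Q = -23 + 7 = -16$)
$P F Q = 7 \left(- \frac{5}{27}\right) \left(-16\right) = \left(- \frac{35}{27}\right) \left(-16\right) = \frac{560}{27}$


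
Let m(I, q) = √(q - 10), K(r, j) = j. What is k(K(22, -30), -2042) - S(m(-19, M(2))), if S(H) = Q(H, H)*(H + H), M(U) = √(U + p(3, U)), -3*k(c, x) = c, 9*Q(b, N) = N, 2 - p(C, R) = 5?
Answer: 110/9 - 2*I/9 ≈ 12.222 - 0.22222*I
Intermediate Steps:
p(C, R) = -3 (p(C, R) = 2 - 1*5 = 2 - 5 = -3)
Q(b, N) = N/9
k(c, x) = -c/3
M(U) = √(-3 + U) (M(U) = √(U - 3) = √(-3 + U))
m(I, q) = √(-10 + q)
S(H) = 2*H²/9 (S(H) = (H/9)*(H + H) = (H/9)*(2*H) = 2*H²/9)
k(K(22, -30), -2042) - S(m(-19, M(2))) = -⅓*(-30) - 2*(√(-10 + √(-3 + 2)))²/9 = 10 - 2*(√(-10 + √(-1)))²/9 = 10 - 2*(√(-10 + I))²/9 = 10 - 2*(-10 + I)/9 = 10 - (-20/9 + 2*I/9) = 10 + (20/9 - 2*I/9) = 110/9 - 2*I/9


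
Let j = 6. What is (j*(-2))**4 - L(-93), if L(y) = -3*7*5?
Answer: 20841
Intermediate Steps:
L(y) = -105 (L(y) = -21*5 = -105)
(j*(-2))**4 - L(-93) = (6*(-2))**4 - 1*(-105) = (-12)**4 + 105 = 20736 + 105 = 20841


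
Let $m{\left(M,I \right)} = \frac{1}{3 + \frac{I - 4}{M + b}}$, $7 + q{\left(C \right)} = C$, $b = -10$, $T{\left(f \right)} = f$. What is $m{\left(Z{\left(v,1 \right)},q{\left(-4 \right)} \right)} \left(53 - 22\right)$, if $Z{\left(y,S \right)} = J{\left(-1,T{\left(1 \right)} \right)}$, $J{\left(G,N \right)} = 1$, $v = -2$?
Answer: $\frac{93}{14} \approx 6.6429$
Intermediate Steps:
$Z{\left(y,S \right)} = 1$
$q{\left(C \right)} = -7 + C$
$m{\left(M,I \right)} = \frac{1}{3 + \frac{-4 + I}{-10 + M}}$ ($m{\left(M,I \right)} = \frac{1}{3 + \frac{I - 4}{M - 10}} = \frac{1}{3 + \frac{-4 + I}{-10 + M}}$)
$m{\left(Z{\left(v,1 \right)},q{\left(-4 \right)} \right)} \left(53 - 22\right) = \frac{-10 + 1}{-34 - 11 + 3 \cdot 1} \left(53 - 22\right) = \frac{1}{-34 - 11 + 3} \left(-9\right) 31 = \frac{1}{-42} \left(-9\right) 31 = \left(- \frac{1}{42}\right) \left(-9\right) 31 = \frac{3}{14} \cdot 31 = \frac{93}{14}$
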